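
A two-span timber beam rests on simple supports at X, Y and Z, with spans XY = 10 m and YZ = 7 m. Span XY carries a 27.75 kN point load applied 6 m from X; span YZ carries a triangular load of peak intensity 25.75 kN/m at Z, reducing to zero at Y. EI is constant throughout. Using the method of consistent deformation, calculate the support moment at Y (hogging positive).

M_Y = 61.65 kN·m

Release continuity at Y by inserting a hinge; the redundant is the internal moment M_Y. The primary structure is two simply-supported spans XY and YZ.
End slopes at the hinge Y, treating each span as simply supported:
  span XY: point load 27.75 at a = 6: Pab(L + a)/(6LEI) = 177.6/EI
  span YZ: triangular load, peak 25.75: 7w₀L³/(360EI) = 171.7/EI
  relative rotation θ_0 = (177.6 + 171.7)/EI = 349.3/EI
A unit hogging moment at Y produces rotation L₁/(3EI) + L₂/(3EI) = 5.667/EI.
Compatibility: M_Y·(L₁+L₂)/(3EI) = θ_0, giving M_Y = 61.65 kN·m (hogging).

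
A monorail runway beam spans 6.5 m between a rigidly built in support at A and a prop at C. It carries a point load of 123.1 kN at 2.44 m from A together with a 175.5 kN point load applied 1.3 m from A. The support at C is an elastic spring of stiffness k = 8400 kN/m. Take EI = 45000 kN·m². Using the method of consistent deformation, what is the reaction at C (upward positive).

Remove the prop at C; the released (primary) structure is a cantilever built in at A.
Downward deflection at the released point C due to the loads:
  point load 123.1 at a = 2.44: Pa²(3L − a)/(6EI) = 2084/EI
  point load 175.5 at a = 1.3: Pa²(3L − a)/(6EI) = 899.7/EI
  δ_0 = 2984/EI
Tip deflection under a unit load at C: L³/(3EI) = 91.54/EI.
With EI = 45000 kN·m²: δ_0 = 0.0663 m and δ_{CC} = 0.002034 m/kN.
Compatibility — the spring shortens by R_C/k under the reaction it provides: δ_0 − R_C·δ_{CC} = R_C/k. With 1/k = 0.000119 m/kN, R_C = δ_0 / (δ_{CC} + 1/k) = 0.0663 / (0.002034 + 0.000119) = 30.79 kN.

R_C = 30.79 kN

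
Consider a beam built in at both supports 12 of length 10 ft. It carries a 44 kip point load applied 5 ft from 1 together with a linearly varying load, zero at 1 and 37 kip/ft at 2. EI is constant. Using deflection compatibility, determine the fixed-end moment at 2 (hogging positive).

M_2 = 240 kip·ft

Release both end moments; the primary structure is a simply-supported span 12 with redundants M_1 and M_2.
End rotations of the released simple span under the applied load (×1/EI):
  at 1: point load 44 at a = 5: Pab(L + b)/(6LEI) = 275/EI
  at 2: point load 44 at a = 5: Pab(L + a)/(6LEI) = 275/EI
  at 1: triangular load, peak 37: 7w₀L³/(360EI) = 719.4/EI
  at 2: triangular load, peak 37: w₀L³/(45EI) = 822.2/EI
  θ_10 = 994.4/EI,  θ_20 = 1097/EI
Flexibility coefficients: a unit moment at one end gives L/(3EI) there and L/(6EI) at the far end, so f₁₁ = f₂₂ = 3.333/EI and f₁₂ = f₂₁ = 1.667/EI.
Compatibility — zero rotation at each built-in end:
  3.333 M_1 + 1.667 M_2 = 994.4
  1.667 M_1 + 3.333 M_2 = 1097
Solving the pair gives M_1 = 178.3 kip·ft and M_2 = 240 kip·ft (hogging).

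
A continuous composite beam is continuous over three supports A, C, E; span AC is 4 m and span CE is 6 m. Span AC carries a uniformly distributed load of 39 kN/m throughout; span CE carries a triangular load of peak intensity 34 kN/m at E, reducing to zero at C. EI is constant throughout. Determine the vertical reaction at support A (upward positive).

Take M_C as the redundant. Released structure: two simple spans AC and CE with a hinge at C.
End slopes at the hinge C, treating each span as simply supported:
  span AC: UDL 39: wL³/(24EI) = 104/EI
  span CE: triangular load, peak 34: 7w₀L³/(360EI) = 142.8/EI
  relative rotation θ_0 = (104 + 142.8)/EI = 246.8/EI
A unit hogging moment at C produces rotation L₁/(3EI) + L₂/(3EI) = 3.333/EI.
Compatibility: M_C·(L₁+L₂)/(3EI) = θ_0, giving M_C = 74.04 kN·m (hogging).
Span AC, ΣM about A with M_C applied at C: R_C^{AC}·4 = 312 + 74.04, so R_C^{AC} = 96.51 kN and R_A = 156 − 96.51 = 59.49 kN.

R_A = 59.49 kN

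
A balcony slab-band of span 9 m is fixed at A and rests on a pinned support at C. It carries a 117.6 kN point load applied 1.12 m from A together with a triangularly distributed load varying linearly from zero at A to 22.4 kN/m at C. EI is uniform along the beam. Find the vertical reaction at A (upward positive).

R_A = 160.3 kN

Release the roller at C. Primary structure: cantilever fixed at A.
Deflection at C on the released cantilever, summing each load's contribution:
  point load 117.6 at a = 1.12: Pa²(3L − a)/(6EI) = 636.3/EI
  triangular load, peak 22.4 at the free end: 11w₀L⁴/(120EI) = 13472/EI
  δ_0 = 14108/EI
Flexibility coefficient — unit upward force at C: δ_{CC} = L³/(3EI) = 243/EI.
Compatibility at C: δ_0 − R_C·δ_{CC} = 0, so R_C = 14108/243 = 58.06 kN.
Vertical equilibrium: R_A = ΣP − R_C = 218.4 − 58.06 = 160.3 kN.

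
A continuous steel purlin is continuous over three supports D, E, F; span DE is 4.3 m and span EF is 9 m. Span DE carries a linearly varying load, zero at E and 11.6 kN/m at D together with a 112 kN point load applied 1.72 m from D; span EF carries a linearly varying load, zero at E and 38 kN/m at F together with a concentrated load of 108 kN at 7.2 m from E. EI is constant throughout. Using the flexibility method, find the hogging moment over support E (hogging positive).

Take M_E as the redundant. Released structure: two simple spans DE and EF with a hinge at E.
Discontinuity in slope at E on the released structure — sum the simple-span end rotations:
  span DE: triangular load, peak 11.6: 7w₀L³/(360EI) = 17.93/EI
  span DE: point load 112 at a = 1.72: Pab(L + a)/(6LEI) = 116/EI
  span EF: triangular load, peak 38: 7w₀L³/(360EI) = 538.6/EI
  span EF: point load 108 at a = 7.2: Pab(L + b)/(6LEI) = 279.9/EI
  relative rotation θ_0 = (133.9 + 818.6)/EI = 952.5/EI
A unit hogging moment at E produces rotation L₁/(3EI) + L₂/(3EI) = 4.433/EI.
Slope continuity at E: θ_0 = M_E·4.433/EI, so M_E = 952.5/4.433 = 214.8 kN·m (hogging).

M_E = 214.8 kN·m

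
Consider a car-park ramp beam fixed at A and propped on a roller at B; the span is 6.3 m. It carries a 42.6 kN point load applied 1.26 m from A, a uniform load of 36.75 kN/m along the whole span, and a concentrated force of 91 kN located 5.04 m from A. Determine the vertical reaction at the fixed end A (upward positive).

Choose R_B as the redundant. The primary structure is the cantilever fixed at A.
Primary-structure tip deflection at B by superposition:
  point load 42.6 at a = 1.26: Pa²(3L − a)/(6EI) = 198.8/EI
  UDL 36.75: wL⁴/(8EI) = 7237/EI
  point load 91 at a = 5.04: Pa²(3L − a)/(6EI) = 5340/EI
  δ_0 = 12775/EI
Flexibility coefficient — unit upward force at B: δ_{BB} = L³/(3EI) = 83.35/EI.
The prop prevents deflection at B: R_B = δ_0/δ_{BB} = 12775/83.35 = 153.3 kN.
Vertical equilibrium: R_A = ΣP − R_B = 365.1 − 153.3 = 211.9 kN.

R_A = 211.9 kN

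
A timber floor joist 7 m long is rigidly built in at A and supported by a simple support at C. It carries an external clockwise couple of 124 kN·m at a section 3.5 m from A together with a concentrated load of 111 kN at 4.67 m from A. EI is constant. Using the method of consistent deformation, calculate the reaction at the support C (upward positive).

R_C = 77.55 kN

Remove the prop at C; the released (primary) structure is a cantilever built in at A.
Deflection at C on the released cantilever, summing each load's contribution:
  clockwise couple 124 at a = 3.5: M₀a(2L − a)/(2EI) = 2278/EI
  point load 111 at a = 4.67: Pa²(3L − a)/(6EI) = 6589/EI
  δ_0 = 8867/EI
Flexibility coefficient — unit upward force at C: δ_{CC} = L³/(3EI) = 114.3/EI.
The prop prevents deflection at C: R_C = δ_0/δ_{CC} = 8867/114.3 = 77.55 kN.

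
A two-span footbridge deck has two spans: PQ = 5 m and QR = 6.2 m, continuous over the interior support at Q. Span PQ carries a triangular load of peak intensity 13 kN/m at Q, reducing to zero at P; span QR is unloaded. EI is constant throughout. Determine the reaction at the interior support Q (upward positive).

R_Q = 25.16 kN

Release continuity at Q by inserting a hinge; the redundant is the internal moment M_Q. The primary structure is two simply-supported spans PQ and QR.
End slopes at the hinge Q, treating each span as simply supported:
  span PQ: triangular load, peak 13: w₀L³/(45EI) = 36.11/EI
  relative rotation θ_0 = (36.11 + 0)/EI = 36.11/EI
A unit hogging moment at Q produces rotation L₁/(3EI) + L₂/(3EI) = 3.733/EI.
Compatibility: M_Q·(L₁+L₂)/(3EI) = θ_0, giving M_Q = 9.673 kN·m (hogging).
Span PQ, ΣM about P with M_Q applied at Q: R_Q^{PQ}·5 = 108.3 + 9.673, so R_Q^{PQ} = 23.6 kN and R_P = 32.5 − 23.6 = 8.899 kN.
Span QR, ΣM about R: R_Q^{QR}·6.2 = 0 + 9.673, so R_Q^{QR} = 1.56 kN and R_R = 0 − 1.56 = -1.56 kN.
R_Q = 23.6 + 1.56 = 25.16 kN.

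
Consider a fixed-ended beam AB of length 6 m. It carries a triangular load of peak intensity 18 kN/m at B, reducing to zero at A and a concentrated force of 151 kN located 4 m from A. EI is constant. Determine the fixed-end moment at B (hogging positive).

M_B = 166.6 kN·m

Take the two fixed-end moments M_A, M_B as redundants; the released structure is the simple span AB.
Simple-span end rotations at A and B under the given loads:
  at A: triangular load, peak 18: 7w₀L³/(360EI) = 75.6/EI
  at B: triangular load, peak 18: w₀L³/(45EI) = 86.4/EI
  at A: point load 151 at a = 4: Pab(L + b)/(6LEI) = 268.4/EI
  at B: point load 151 at a = 4: Pab(L + a)/(6LEI) = 335.6/EI
  θ_A0 = 344/EI,  θ_B0 = 422/EI
Flexibility coefficients: a unit moment at one end gives L/(3EI) there and L/(6EI) at the far end, so f₁₁ = f₂₂ = 2/EI and f₁₂ = f₂₁ = 1/EI.
Compatibility — zero rotation at each built-in end:
  2 M_A + 1 M_B = 344
  1 M_A + 2 M_B = 422
Solving the pair gives M_A = 88.71 kN·m and M_B = 166.6 kN·m (hogging).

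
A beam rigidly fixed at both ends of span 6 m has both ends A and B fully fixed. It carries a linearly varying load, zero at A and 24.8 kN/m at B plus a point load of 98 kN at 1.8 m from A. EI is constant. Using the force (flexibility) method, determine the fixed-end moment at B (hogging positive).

M_B = 81.68 kN·m

Take the two fixed-end moments M_A, M_B as redundants; the released structure is the simple span AB.
On the primary (simply-supported) span, the end slopes from the loading are:
  at A: triangular load, peak 24.8: 7w₀L³/(360EI) = 104.2/EI
  at B: triangular load, peak 24.8: w₀L³/(45EI) = 119/EI
  at A: point load 98 at a = 1.8: Pab(L + b)/(6LEI) = 209.9/EI
  at B: point load 98 at a = 1.8: Pab(L + a)/(6LEI) = 160.5/EI
  θ_A0 = 314.1/EI,  θ_B0 = 279.6/EI
Flexibility coefficients: a unit moment at one end gives L/(3EI) there and L/(6EI) at the far end, so f₁₁ = f₂₂ = 2/EI and f₁₂ = f₂₁ = 1/EI.
Compatibility — zero rotation at each built-in end:
  2 M_A + 1 M_B = 314.1
  1 M_A + 2 M_B = 279.6
Solving the pair gives M_A = 116.2 kN·m and M_B = 81.68 kN·m (hogging).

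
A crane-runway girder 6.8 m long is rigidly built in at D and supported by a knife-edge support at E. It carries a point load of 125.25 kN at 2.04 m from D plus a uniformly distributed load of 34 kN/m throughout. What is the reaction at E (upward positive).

R_E = 101.9 kN

Choose R_E as the redundant. The primary structure is the cantilever fixed at D.
Deflection at E on the released cantilever, summing each load's contribution:
  point load 125.25 at a = 2.04: Pa²(3L − a)/(6EI) = 1595/EI
  UDL 34: wL⁴/(8EI) = 9087/EI
  δ_0 = 10682/EI
Tip deflection under a unit load at E: L³/(3EI) = 104.8/EI.
The prop prevents deflection at E: R_E = δ_0/δ_{EE} = 10682/104.8 = 101.9 kN.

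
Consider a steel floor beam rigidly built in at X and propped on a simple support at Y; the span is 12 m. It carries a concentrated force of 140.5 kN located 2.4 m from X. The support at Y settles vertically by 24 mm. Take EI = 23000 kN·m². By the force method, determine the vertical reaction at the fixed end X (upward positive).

Take the reaction at Y as the redundant and release it; the primary structure is a cantilever fixed at X.
Downward deflection at the released point Y due to the loads:
  point load 140.5 at a = 2.4: Pa²(3L − a)/(6EI) = 4532/EI
Tip deflection under a unit load at Y: L³/(3EI) = 576/EI.
With EI = 23000 kN·m²: δ_0 = 0.19704 m and δ_{YY} = 0.025043 m/kN.
Compatibility — the beam at Y must follow the support down by 0.024 m: δ_0 − R_Y·δ_{YY} = 0.024, so R_Y = (0.19704 − 0.024)/0.025043 = 6.91 kN.
Vertical equilibrium: R_X = ΣP − R_Y = 140.5 − 6.91 = 133.6 kN.

R_X = 133.6 kN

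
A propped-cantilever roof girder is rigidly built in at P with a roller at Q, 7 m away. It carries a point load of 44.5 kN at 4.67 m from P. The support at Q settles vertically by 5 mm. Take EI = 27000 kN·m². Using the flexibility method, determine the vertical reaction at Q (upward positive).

R_Q = 21.92 kN

Take the reaction at Q as the redundant and release it; the primary structure is a cantilever fixed at P.
Primary-structure tip deflection at Q by superposition:
  point load 44.5 at a = 4.67: Pa²(3L − a)/(6EI) = 2641/EI
Flexibility coefficient — unit upward force at Q: δ_{QQ} = L³/(3EI) = 114.3/EI.
With EI = 27000 kN·m²: δ_0 = 0.097828 m and δ_{QQ} = 0.004235 m/kN.
Compatibility — the beam at Q must follow the support down by 0.005 m: δ_0 − R_Q·δ_{QQ} = 0.005, so R_Q = (0.097828 − 0.005)/0.004235 = 21.92 kN.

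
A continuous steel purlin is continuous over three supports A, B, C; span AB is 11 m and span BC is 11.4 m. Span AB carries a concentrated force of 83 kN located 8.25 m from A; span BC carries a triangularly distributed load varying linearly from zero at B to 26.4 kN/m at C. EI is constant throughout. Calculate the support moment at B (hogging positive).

M_B = 175.4 kN·m

Release continuity at B by inserting a hinge; the redundant is the internal moment M_B. The primary structure is two simply-supported spans AB and BC.
Discontinuity in slope at B on the released structure — sum the simple-span end rotations:
  span AB: point load 83 at a = 8.25: Pab(L + a)/(6LEI) = 549.2/EI
  span BC: triangular load, peak 26.4: 7w₀L³/(360EI) = 760.5/EI
  relative rotation θ_0 = (549.2 + 760.5)/EI = 1310/EI
A unit hogging moment at B produces rotation L₁/(3EI) + L₂/(3EI) = 7.467/EI.
Compatibility: M_B·(L₁+L₂)/(3EI) = θ_0, giving M_B = 175.4 kN·m (hogging).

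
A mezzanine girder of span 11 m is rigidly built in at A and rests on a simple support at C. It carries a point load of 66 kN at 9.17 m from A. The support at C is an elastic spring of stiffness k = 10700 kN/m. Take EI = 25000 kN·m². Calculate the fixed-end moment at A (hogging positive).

Release the roller at C. Primary structure: cantilever fixed at A.
Free-end deflection of the primary structure under the applied loading (downward +):
  point load 66 at a = 9.17: Pa²(3L − a)/(6EI) = 22042/EI
Tip deflection under a unit load at C: L³/(3EI) = 443.7/EI.
With EI = 25000 kN·m²: δ_0 = 0.88169 m and δ_{CC} = 0.017747 m/kN.
Compatibility — the spring shortens by R_C/k under the reaction it provides: δ_0 − R_C·δ_{CC} = R_C/k. With 1/k = 0.000093 m/kN, R_C = δ_0 / (δ_{CC} + 1/k) = 0.88169 / (0.017747 + 0.000093) = 49.42 kN.
Moment equilibrium about A: M_A = Σ(load moments about A) − R_C·L = 605.2 − 49.42×11 = 61.58 kN·m.

M_A = 61.58 kN·m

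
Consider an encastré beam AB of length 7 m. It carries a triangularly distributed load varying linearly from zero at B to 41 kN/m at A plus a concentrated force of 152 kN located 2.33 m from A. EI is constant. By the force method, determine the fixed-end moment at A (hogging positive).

M_A = 258.1 kN·m

Release both end moments; the primary structure is a simply-supported span AB with redundants M_A and M_B.
On the primary (simply-supported) span, the end slopes from the loading are:
  at A: triangular load, peak 41: w₀L³/(45EI) = 312.5/EI
  at B: triangular load, peak 41: 7w₀L³/(360EI) = 273.4/EI
  at A: point load 152 at a = 2.33: Pab(L + b)/(6LEI) = 459.6/EI
  at B: point load 152 at a = 2.33: Pab(L + a)/(6LEI) = 367.4/EI
  θ_A0 = 772.1/EI,  θ_B0 = 640.9/EI
Flexibility coefficients: a unit moment at one end gives L/(3EI) there and L/(6EI) at the far end, so f₁₁ = f₂₂ = 2.333/EI and f₁₂ = f₂₁ = 1.167/EI.
Compatibility — zero rotation at each built-in end:
  2.333 M_A + 1.167 M_B = 772.1
  1.167 M_A + 2.333 M_B = 640.9
Solving the pair gives M_A = 258.1 kN·m and M_B = 145.6 kN·m (hogging).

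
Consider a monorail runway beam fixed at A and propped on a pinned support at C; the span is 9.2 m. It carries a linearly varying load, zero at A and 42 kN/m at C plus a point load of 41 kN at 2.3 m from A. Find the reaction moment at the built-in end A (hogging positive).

M_A = 269.3 kN·m

Take the reaction at C as the redundant and release it; the primary structure is a cantilever fixed at A.
Primary-structure tip deflection at C by superposition:
  triangular load, peak 42 at the free end: 11w₀L⁴/(120EI) = 27581/EI
  point load 41 at a = 2.3: Pa²(3L − a)/(6EI) = 914.6/EI
  δ_0 = 28496/EI
Flexibility coefficient — unit upward force at C: δ_{CC} = L³/(3EI) = 259.6/EI.
Compatibility at C: δ_0 − R_C·δ_{CC} = 0, so R_C = 28496/259.6 = 109.8 kN.
Moment equilibrium about A: M_A = Σ(load moments about A) − R_C·L = 1279 − 109.8×9.2 = 269.3 kN·m.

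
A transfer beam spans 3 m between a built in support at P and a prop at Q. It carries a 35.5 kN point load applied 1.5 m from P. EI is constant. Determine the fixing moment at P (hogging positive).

Remove the prop at Q; the released (primary) structure is a cantilever built in at P.
Primary-structure tip deflection at Q by superposition:
  point load 35.5 at a = 1.5: Pa²(3L − a)/(6EI) = 99.84/EI
Tip deflection under a unit load at Q: L³/(3EI) = 9/EI.
The prop prevents deflection at Q: R_Q = δ_0/δ_{QQ} = 99.84/9 = 11.09 kN.
Moment equilibrium about P: M_P = Σ(load moments about P) − R_Q·L = 53.25 − 11.09×3 = 19.97 kN·m.

M_P = 19.97 kN·m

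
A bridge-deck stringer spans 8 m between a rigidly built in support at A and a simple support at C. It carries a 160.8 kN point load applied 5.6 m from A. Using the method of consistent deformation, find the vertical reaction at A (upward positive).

Release the roller at C. Primary structure: cantilever fixed at A.
Free-end deflection of the primary structure under the applied loading (downward +):
  point load 160.8 at a = 5.6: Pa²(3L − a)/(6EI) = 15464/EI
Flexibility coefficient — unit upward force at C: δ_{CC} = L³/(3EI) = 170.7/EI.
The prop prevents deflection at C: R_C = δ_0/δ_{CC} = 15464/170.7 = 90.61 kN.
Vertical equilibrium: R_A = ΣP − R_C = 160.8 − 90.61 = 70.19 kN.

R_A = 70.19 kN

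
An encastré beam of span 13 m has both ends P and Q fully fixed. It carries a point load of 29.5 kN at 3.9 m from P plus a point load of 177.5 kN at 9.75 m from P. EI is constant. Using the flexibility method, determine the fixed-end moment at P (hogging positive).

Take the two fixed-end moments M_P, M_Q as redundants; the released structure is the simple span PQ.
On the primary (simply-supported) span, the end slopes from the loading are:
  at P: point load 29.5 at a = 3.9: Pab(L + b)/(6LEI) = 296.6/EI
  at Q: point load 29.5 at a = 3.9: Pab(L + a)/(6LEI) = 226.8/EI
  at P: point load 177.5 at a = 9.75: Pab(L + b)/(6LEI) = 1172/EI
  at Q: point load 177.5 at a = 9.75: Pab(L + a)/(6LEI) = 1640/EI
  θ_P0 = 1468/EI,  θ_Q0 = 1867/EI
Flexibility coefficients: a unit moment at one end gives L/(3EI) there and L/(6EI) at the far end, so f₁₁ = f₂₂ = 4.333/EI and f₁₂ = f₂₁ = 2.167/EI.
Compatibility — zero rotation at each built-in end:
  4.333 M_P + 2.167 M_Q = 1468
  2.167 M_P + 4.333 M_Q = 1867
Solving the pair gives M_P = 164.5 kN·m and M_Q = 348.7 kN·m (hogging).

M_P = 164.5 kN·m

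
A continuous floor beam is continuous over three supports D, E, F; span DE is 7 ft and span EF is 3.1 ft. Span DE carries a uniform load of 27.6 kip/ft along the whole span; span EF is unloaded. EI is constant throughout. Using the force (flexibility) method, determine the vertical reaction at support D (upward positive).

R_D = 79.86 kip

Insert a hinge at E; M_E is the redundant, and each span becomes simply supported.
End slopes at the hinge E, treating each span as simply supported:
  span DE: UDL 27.6: wL³/(24EI) = 394.4/EI
  relative rotation θ_0 = (394.4 + 0)/EI = 394.4/EI
A unit hogging moment at E produces rotation L₁/(3EI) + L₂/(3EI) = 3.367/EI.
Compatibility: M_E·(L₁+L₂)/(3EI) = θ_0, giving M_E = 117.2 kip·ft (hogging).
Span DE, ΣM about D with M_E applied at E: R_E^{DE}·7 = 676.2 + 117.2, so R_E^{DE} = 113.3 kip and R_D = 193.2 − 113.3 = 79.86 kip.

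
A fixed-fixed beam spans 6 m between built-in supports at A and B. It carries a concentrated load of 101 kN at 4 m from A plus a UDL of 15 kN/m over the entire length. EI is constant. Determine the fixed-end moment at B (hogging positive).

M_B = 134.8 kN·m

Release both end moments; the primary structure is a simply-supported span AB with redundants M_A and M_B.
Simple-span end rotations at A and B under the given loads:
  at A: point load 101 at a = 4: Pab(L + b)/(6LEI) = 179.6/EI
  at B: point load 101 at a = 4: Pab(L + a)/(6LEI) = 224.4/EI
  at A: UDL 15: wL³/(24EI) = 135/EI
  at B: UDL 15: wL³/(24EI) = 135/EI
  θ_A0 = 314.6/EI,  θ_B0 = 359.4/EI
Flexibility coefficients: a unit moment at one end gives L/(3EI) there and L/(6EI) at the far end, so f₁₁ = f₂₂ = 2/EI and f₁₂ = f₂₁ = 1/EI.
Compatibility — zero rotation at each built-in end:
  2 M_A + 1 M_B = 314.6
  1 M_A + 2 M_B = 359.4
Solving the pair gives M_A = 89.89 kN·m and M_B = 134.8 kN·m (hogging).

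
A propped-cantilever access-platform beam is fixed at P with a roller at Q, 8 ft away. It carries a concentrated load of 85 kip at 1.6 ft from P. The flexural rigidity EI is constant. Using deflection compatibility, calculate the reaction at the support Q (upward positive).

R_Q = 4.76 kip

Take the reaction at Q as the redundant and release it; the primary structure is a cantilever fixed at P.
Free-end deflection of the primary structure under the applied loading (downward +):
  point load 85 at a = 1.6: Pa²(3L − a)/(6EI) = 812.4/EI
Tip deflection under a unit load at Q: L³/(3EI) = 170.7/EI.
Compatibility at Q: δ_0 − R_Q·δ_{QQ} = 0, so R_Q = 812.4/170.7 = 4.76 kip.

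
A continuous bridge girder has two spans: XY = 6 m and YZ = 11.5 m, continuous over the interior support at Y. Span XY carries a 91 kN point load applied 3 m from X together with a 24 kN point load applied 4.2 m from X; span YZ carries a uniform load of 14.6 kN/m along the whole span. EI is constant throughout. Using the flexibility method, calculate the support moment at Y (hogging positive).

Insert a hinge at Y; M_Y is the redundant, and each span becomes simply supported.
Rotations at Y on the released spans (each span's end-slope, ×1/EI):
  span XY: point load 91 at a = 3: Pab(L + a)/(6LEI) = 204.8/EI
  span XY: point load 24 at a = 4.2: Pab(L + a)/(6LEI) = 51.41/EI
  span YZ: UDL 14.6: wL³/(24EI) = 925.2/EI
  relative rotation θ_0 = (256.2 + 925.2)/EI = 1181/EI
A unit hogging moment at Y produces rotation L₁/(3EI) + L₂/(3EI) = 5.833/EI.
Compatibility: M_Y·(L₁+L₂)/(3EI) = θ_0, giving M_Y = 202.5 kN·m (hogging).

M_Y = 202.5 kN·m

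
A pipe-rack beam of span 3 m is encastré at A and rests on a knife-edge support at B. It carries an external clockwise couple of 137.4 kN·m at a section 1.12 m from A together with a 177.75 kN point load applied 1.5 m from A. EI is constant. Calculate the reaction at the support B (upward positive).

Take the reaction at B as the redundant and release it; the primary structure is a cantilever fixed at A.
Free-end deflection of the primary structure under the applied loading (downward +):
  clockwise couple 137.4 at a = 1.12: M₀a(2L − a)/(2EI) = 375.5/EI
  point load 177.75 at a = 1.5: Pa²(3L − a)/(6EI) = 499.9/EI
  δ_0 = 875.4/EI
Tip deflection under a unit load at B: L³/(3EI) = 9/EI.
Compatibility at B: δ_0 − R_B·δ_{BB} = 0, so R_B = 875.4/9 = 97.27 kN.

R_B = 97.27 kN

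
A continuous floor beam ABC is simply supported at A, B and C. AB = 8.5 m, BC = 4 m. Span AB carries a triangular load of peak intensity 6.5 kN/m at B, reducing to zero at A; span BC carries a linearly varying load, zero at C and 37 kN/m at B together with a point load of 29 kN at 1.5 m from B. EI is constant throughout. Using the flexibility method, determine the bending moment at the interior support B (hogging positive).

Take M_B as the redundant. Released structure: two simple spans AB and BC with a hinge at B.
End slopes at the hinge B, treating each span as simply supported:
  span AB: triangular load, peak 6.5: w₀L³/(45EI) = 88.71/EI
  span BC: triangular load, peak 37: w₀L³/(45EI) = 52.62/EI
  span BC: point load 29 at a = 1.5: Pab(L + b)/(6LEI) = 29.45/EI
  relative rotation θ_0 = (88.71 + 82.08)/EI = 170.8/EI
A unit hogging moment at B produces rotation L₁/(3EI) + L₂/(3EI) = 4.167/EI.
Compatibility: M_B·(L₁+L₂)/(3EI) = θ_0, giving M_B = 40.99 kN·m (hogging).

M_B = 40.99 kN·m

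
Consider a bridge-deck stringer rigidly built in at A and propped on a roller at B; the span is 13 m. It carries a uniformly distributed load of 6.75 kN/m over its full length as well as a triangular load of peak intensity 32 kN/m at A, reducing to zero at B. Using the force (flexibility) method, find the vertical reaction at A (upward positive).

R_A = 221.2 kN

Choose R_B as the redundant. The primary structure is the cantilever fixed at A.
Primary-structure tip deflection at B by superposition:
  UDL 6.75: wL⁴/(8EI) = 24098/EI
  triangular load, peak 32 at the fixed end: w₀L⁴/(30EI) = 30465/EI
  δ_0 = 54563/EI
Tip deflection under a unit load at B: L³/(3EI) = 732.3/EI.
Compatibility at B: δ_0 − R_B·δ_{BB} = 0, so R_B = 54563/732.3 = 74.51 kN.
Vertical equilibrium: R_A = ΣP − R_B = 295.8 − 74.51 = 221.2 kN.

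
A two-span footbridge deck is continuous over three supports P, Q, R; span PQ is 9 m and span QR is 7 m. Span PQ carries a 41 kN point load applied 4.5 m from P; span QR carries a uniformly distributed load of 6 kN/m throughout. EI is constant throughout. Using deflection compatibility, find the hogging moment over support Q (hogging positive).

Release continuity at Q by inserting a hinge; the redundant is the internal moment M_Q. The primary structure is two simply-supported spans PQ and QR.
Discontinuity in slope at Q on the released structure — sum the simple-span end rotations:
  span PQ: point load 41 at a = 4.5: Pab(L + a)/(6LEI) = 207.6/EI
  span QR: UDL 6: wL³/(24EI) = 85.75/EI
  relative rotation θ_0 = (207.6 + 85.75)/EI = 293.3/EI
A unit hogging moment at Q produces rotation L₁/(3EI) + L₂/(3EI) = 5.333/EI.
Slope continuity at Q: θ_0 = M_Q·5.333/EI, so M_Q = 293.3/5.333 = 55 kN·m (hogging).

M_Q = 55 kN·m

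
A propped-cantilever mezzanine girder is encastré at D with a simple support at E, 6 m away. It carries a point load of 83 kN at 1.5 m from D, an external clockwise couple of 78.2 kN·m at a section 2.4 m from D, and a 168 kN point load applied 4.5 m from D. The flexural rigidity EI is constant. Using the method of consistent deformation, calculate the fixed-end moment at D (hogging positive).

Take the reaction at E as the redundant and release it; the primary structure is a cantilever fixed at D.
Downward deflection at the released point E due to the loads:
  point load 83 at a = 1.5: Pa²(3L − a)/(6EI) = 513.6/EI
  clockwise couple 78.2 at a = 2.4: M₀a(2L − a)/(2EI) = 900.9/EI
  point load 168 at a = 4.5: Pa²(3L − a)/(6EI) = 7654/EI
  δ_0 = 9069/EI
Flexibility coefficient — unit upward force at E: δ_{EE} = L³/(3EI) = 72/EI.
The prop prevents deflection at E: R_E = δ_0/δ_{EE} = 9069/72 = 126 kN.
Moment equilibrium about D: M_D = Σ(load moments about D) − R_E·L = 958.7 − 126×6 = 203 kN·m.

M_D = 203 kN·m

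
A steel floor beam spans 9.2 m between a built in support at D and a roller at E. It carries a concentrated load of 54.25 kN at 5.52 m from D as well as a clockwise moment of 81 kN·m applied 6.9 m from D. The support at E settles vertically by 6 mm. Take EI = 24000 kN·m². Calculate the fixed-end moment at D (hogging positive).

Remove the prop at E; the released (primary) structure is a cantilever built in at D.
Primary-structure tip deflection at E by superposition:
  point load 54.25 at a = 5.52: Pa²(3L − a)/(6EI) = 6083/EI
  clockwise couple 81 at a = 6.9: M₀a(2L − a)/(2EI) = 3214/EI
  δ_0 = 9297/EI
Tip deflection under a unit load at E: L³/(3EI) = 259.6/EI.
With EI = 24000 kN·m²: δ_0 = 0.38737 m and δ_{EE} = 0.010815 m/kN.
Compatibility — the beam at E must follow the support down by 0.006 m: δ_0 − R_E·δ_{EE} = 0.006, so R_E = (0.38737 − 0.006)/0.010815 = 35.26 kN.
Moment equilibrium about D: M_D = Σ(load moments about D) − R_E·L = 380.5 − 35.26×9.2 = 56.05 kN·m.

M_D = 56.05 kN·m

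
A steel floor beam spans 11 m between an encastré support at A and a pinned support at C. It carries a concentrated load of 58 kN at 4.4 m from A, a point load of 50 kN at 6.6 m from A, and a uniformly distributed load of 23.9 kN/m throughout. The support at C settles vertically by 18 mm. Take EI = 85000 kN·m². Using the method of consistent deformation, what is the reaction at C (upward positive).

Choose R_C as the redundant. The primary structure is the cantilever fixed at A.
Deflection at C on the released cantilever, summing each load's contribution:
  point load 58 at a = 4.4: Pa²(3L − a)/(6EI) = 5352/EI
  point load 50 at a = 6.6: Pa²(3L − a)/(6EI) = 9583/EI
  UDL 23.9: wL⁴/(8EI) = 43740/EI
  δ_0 = 58676/EI
Flexibility coefficient — unit upward force at C: δ_{CC} = L³/(3EI) = 443.7/EI.
With EI = 85000 kN·m²: δ_0 = 0.6903 m and δ_{CC} = 0.00522 m/kN.
Compatibility — the beam at C must follow the support down by 0.018 m: δ_0 − R_C·δ_{CC} = 0.018, so R_C = (0.6903 − 0.018)/0.00522 = 128.8 kN.

R_C = 128.8 kN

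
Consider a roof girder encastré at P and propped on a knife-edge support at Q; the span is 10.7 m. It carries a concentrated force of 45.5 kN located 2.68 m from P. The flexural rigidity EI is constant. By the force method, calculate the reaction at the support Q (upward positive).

R_Q = 3.924 kN

Choose R_Q as the redundant. The primary structure is the cantilever fixed at P.
Primary-structure tip deflection at Q by superposition:
  point load 45.5 at a = 2.68: Pa²(3L − a)/(6EI) = 1602/EI
Flexibility coefficient — unit upward force at Q: δ_{QQ} = L³/(3EI) = 408.3/EI.
Compatibility at Q: δ_0 − R_Q·δ_{QQ} = 0, so R_Q = 1602/408.3 = 3.924 kN.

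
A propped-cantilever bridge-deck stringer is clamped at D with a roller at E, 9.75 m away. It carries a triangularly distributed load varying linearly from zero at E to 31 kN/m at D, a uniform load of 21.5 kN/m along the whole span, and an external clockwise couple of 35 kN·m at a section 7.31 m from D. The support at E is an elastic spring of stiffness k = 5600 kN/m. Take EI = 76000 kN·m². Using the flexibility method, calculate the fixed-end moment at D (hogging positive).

Release the roller at E. Primary structure: cantilever fixed at D.
Deflection at E on the released cantilever, summing each load's contribution:
  triangular load, peak 31 at the fixed end: w₀L⁴/(30EI) = 9338/EI
  UDL 21.5: wL⁴/(8EI) = 24287/EI
  clockwise couple 35 at a = 7.31: M₀a(2L − a)/(2EI) = 1559/EI
  δ_0 = 35184/EI
Tip deflection under a unit load at E: L³/(3EI) = 309/EI.
With EI = 76000 kN·m²: δ_0 = 0.46295 m and δ_{EE} = 0.004065 m/kN.
Compatibility — the spring shortens by R_E/k under the reaction it provides: δ_0 − R_E·δ_{EE} = R_E/k. With 1/k = 0.000179 m/kN, R_E = δ_0 / (δ_{EE} + 1/k) = 0.46295 / (0.004065 + 0.000179) = 109.1 kN.
Moment equilibrium about D: M_D = Σ(load moments about D) − R_E·L = 1548 − 109.1×9.75 = 484.5 kN·m.

M_D = 484.5 kN·m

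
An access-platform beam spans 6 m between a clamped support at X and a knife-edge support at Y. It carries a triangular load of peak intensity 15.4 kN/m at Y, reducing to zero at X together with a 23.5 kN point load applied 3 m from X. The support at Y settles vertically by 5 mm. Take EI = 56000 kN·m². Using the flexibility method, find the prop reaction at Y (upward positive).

R_Y = 28.86 kN

Choose R_Y as the redundant. The primary structure is the cantilever fixed at X.
Free-end deflection of the primary structure under the applied loading (downward +):
  triangular load, peak 15.4 at the free end: 11w₀L⁴/(120EI) = 1830/EI
  point load 23.5 at a = 3: Pa²(3L − a)/(6EI) = 528.8/EI
  δ_0 = 2358/EI
Tip deflection under a unit load at Y: L³/(3EI) = 72/EI.
With EI = 56000 kN·m²: δ_0 = 0.042112 m and δ_{YY} = 0.001286 m/kN.
Compatibility — the beam at Y must follow the support down by 0.005 m: δ_0 − R_Y·δ_{YY} = 0.005, so R_Y = (0.042112 − 0.005)/0.001286 = 28.86 kN.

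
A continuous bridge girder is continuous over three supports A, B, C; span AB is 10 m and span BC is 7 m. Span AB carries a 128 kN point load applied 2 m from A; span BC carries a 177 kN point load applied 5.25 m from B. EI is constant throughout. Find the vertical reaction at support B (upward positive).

R_B = 101.9 kN

Insert a hinge at B; M_B is the redundant, and each span becomes simply supported.
Rotations at B on the released spans (each span's end-slope, ×1/EI):
  span AB: point load 128 at a = 2: Pab(L + a)/(6LEI) = 409.6/EI
  span BC: point load 177 at a = 5.25: Pab(L + b)/(6LEI) = 338.8/EI
  relative rotation θ_0 = (409.6 + 338.8)/EI = 748.4/EI
A unit hogging moment at B produces rotation L₁/(3EI) + L₂/(3EI) = 5.667/EI.
Compatibility: M_B·(L₁+L₂)/(3EI) = θ_0, giving M_B = 132.1 kN·m (hogging).
Span AB, ΣM about A with M_B applied at B: R_B^{AB}·10 = 256 + 132.1, so R_B^{AB} = 38.81 kN and R_A = 128 − 38.81 = 89.19 kN.
Span BC, ΣM about C: R_B^{BC}·7 = 309.8 + 132.1, so R_B^{BC} = 63.12 kN and R_C = 177 − 63.12 = 113.9 kN.
R_B = 38.81 + 63.12 = 101.9 kN.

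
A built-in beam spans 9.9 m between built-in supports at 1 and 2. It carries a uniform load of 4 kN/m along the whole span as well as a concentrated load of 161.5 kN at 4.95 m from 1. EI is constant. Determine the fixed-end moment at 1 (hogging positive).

Release both end moments; the primary structure is a simply-supported span 12 with redundants M_1 and M_2.
Simple-span end rotations at 1 and 2 under the given loads:
  at 1: UDL 4: wL³/(24EI) = 161.7/EI
  at 2: UDL 4: wL³/(24EI) = 161.7/EI
  at 1: point load 161.5 at a = 4.95: Pab(L + b)/(6LEI) = 989.3/EI
  at 2: point load 161.5 at a = 4.95: Pab(L + a)/(6LEI) = 989.3/EI
  θ_10 = 1151/EI,  θ_20 = 1151/EI
Flexibility coefficients: a unit moment at one end gives L/(3EI) there and L/(6EI) at the far end, so f₁₁ = f₂₂ = 3.3/EI and f₁₂ = f₂₁ = 1.65/EI.
Compatibility — zero rotation at each built-in end:
  3.3 M_1 + 1.65 M_2 = 1151
  1.65 M_1 + 3.3 M_2 = 1151
Solving the pair gives M_1 = 232.5 kN·m and M_2 = 232.5 kN·m (hogging).

M_1 = 232.5 kN·m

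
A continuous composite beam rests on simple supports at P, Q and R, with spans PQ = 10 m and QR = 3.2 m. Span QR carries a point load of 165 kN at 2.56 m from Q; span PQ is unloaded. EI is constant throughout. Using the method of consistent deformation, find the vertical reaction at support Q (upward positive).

Insert a hinge at Q; M_Q is the redundant, and each span becomes simply supported.
Discontinuity in slope at Q on the released structure — sum the simple-span end rotations:
  span QR: point load 165 at a = 2.56: Pab(L + b)/(6LEI) = 54.07/EI
  relative rotation θ_0 = (0 + 54.07)/EI = 54.07/EI
A unit hogging moment at Q produces rotation L₁/(3EI) + L₂/(3EI) = 4.4/EI.
Compatibility: M_Q·(L₁+L₂)/(3EI) = θ_0, giving M_Q = 12.29 kN·m (hogging).
Span PQ, ΣM about P with M_Q applied at Q: R_Q^{PQ}·10 = 0 + 12.29, so R_Q^{PQ} = 1.229 kN and R_P = 0 − 1.229 = -1.229 kN.
Span QR, ΣM about R: R_Q^{QR}·3.2 = 105.6 + 12.29, so R_Q^{QR} = 36.84 kN and R_R = 165 − 36.84 = 128.2 kN.
R_Q = 1.229 + 36.84 = 38.07 kN.

R_Q = 38.07 kN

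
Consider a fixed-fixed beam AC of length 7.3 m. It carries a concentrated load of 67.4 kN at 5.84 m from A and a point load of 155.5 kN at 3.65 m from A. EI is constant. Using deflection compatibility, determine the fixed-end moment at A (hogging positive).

M_A = 157.6 kN·m

Take the two fixed-end moments M_A, M_C as redundants; the released structure is the simple span AC.
Simple-span end rotations at A and C under the given loads:
  at A: point load 67.4 at a = 5.84: Pab(L + b)/(6LEI) = 114.9/EI
  at C: point load 67.4 at a = 5.84: Pab(L + a)/(6LEI) = 172.4/EI
  at A: point load 155.5 at a = 3.65: Pab(L + b)/(6LEI) = 517.9/EI
  at C: point load 155.5 at a = 3.65: Pab(L + a)/(6LEI) = 517.9/EI
  θ_A0 = 632.8/EI,  θ_C0 = 690.3/EI
Flexibility coefficients: a unit moment at one end gives L/(3EI) there and L/(6EI) at the far end, so f₁₁ = f₂₂ = 2.433/EI and f₁₂ = f₂₁ = 1.217/EI.
Compatibility — zero rotation at each built-in end:
  2.433 M_A + 1.217 M_C = 632.8
  1.217 M_A + 2.433 M_C = 690.3
Solving the pair gives M_A = 157.6 kN·m and M_C = 204.9 kN·m (hogging).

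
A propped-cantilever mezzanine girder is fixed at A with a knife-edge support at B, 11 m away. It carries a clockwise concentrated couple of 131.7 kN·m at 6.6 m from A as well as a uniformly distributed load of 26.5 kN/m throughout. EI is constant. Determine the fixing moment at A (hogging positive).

Remove the prop at B; the released (primary) structure is a cantilever built in at A.
Downward deflection at the released point B due to the loads:
  clockwise couple 131.7 at a = 6.6: M₀a(2L − a)/(2EI) = 6693/EI
  UDL 26.5: wL⁴/(8EI) = 48498/EI
  δ_0 = 55191/EI
Tip deflection under a unit load at B: L³/(3EI) = 443.7/EI.
The prop prevents deflection at B: R_B = δ_0/δ_{BB} = 55191/443.7 = 124.4 kN.
Moment equilibrium about A: M_A = Σ(load moments about A) − R_B·L = 1735 − 124.4×11 = 366.6 kN·m.

M_A = 366.6 kN·m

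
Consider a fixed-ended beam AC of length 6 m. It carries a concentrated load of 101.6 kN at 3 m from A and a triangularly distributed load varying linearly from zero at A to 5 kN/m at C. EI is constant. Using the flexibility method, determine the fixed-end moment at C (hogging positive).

M_C = 85.2 kN·m

Release both end moments; the primary structure is a simply-supported span AC with redundants M_A and M_C.
On the primary (simply-supported) span, the end slopes from the loading are:
  at A: point load 101.6 at a = 3: Pab(L + b)/(6LEI) = 228.6/EI
  at C: point load 101.6 at a = 3: Pab(L + a)/(6LEI) = 228.6/EI
  at A: triangular load, peak 5: 7w₀L³/(360EI) = 21/EI
  at C: triangular load, peak 5: w₀L³/(45EI) = 24/EI
  θ_A0 = 249.6/EI,  θ_C0 = 252.6/EI
Flexibility coefficients: a unit moment at one end gives L/(3EI) there and L/(6EI) at the far end, so f₁₁ = f₂₂ = 2/EI and f₁₂ = f₂₁ = 1/EI.
Compatibility — zero rotation at each built-in end:
  2 M_A + 1 M_C = 249.6
  1 M_A + 2 M_C = 252.6
Solving the pair gives M_A = 82.2 kN·m and M_C = 85.2 kN·m (hogging).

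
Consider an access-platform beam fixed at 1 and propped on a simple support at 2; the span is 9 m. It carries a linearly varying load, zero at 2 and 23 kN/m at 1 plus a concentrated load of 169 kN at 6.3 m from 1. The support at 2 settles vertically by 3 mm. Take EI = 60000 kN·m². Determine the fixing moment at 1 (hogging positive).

Release the roller at 2. Primary structure: cantilever fixed at 1.
Primary-structure tip deflection at 2 by superposition:
  triangular load, peak 23 at the fixed end: w₀L⁴/(30EI) = 5030/EI
  point load 169 at a = 6.3: Pa²(3L − a)/(6EI) = 23141/EI
  δ_0 = 28171/EI
Flexibility coefficient — unit upward force at 2: δ_{22} = L³/(3EI) = 243/EI.
With EI = 60000 kN·m²: δ_0 = 0.46952 m and δ_{22} = 0.00405 m/kN.
Compatibility — the beam at 2 must follow the support down by 0.003 m: δ_0 − R_2·δ_{22} = 0.003, so R_2 = (0.46952 − 0.003)/0.00405 = 115.2 kN.
Moment equilibrium about 1: M_1 = Σ(load moments about 1) − R_2·L = 1375 − 115.2×9 = 338.5 kN·m.

M_1 = 338.5 kN·m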